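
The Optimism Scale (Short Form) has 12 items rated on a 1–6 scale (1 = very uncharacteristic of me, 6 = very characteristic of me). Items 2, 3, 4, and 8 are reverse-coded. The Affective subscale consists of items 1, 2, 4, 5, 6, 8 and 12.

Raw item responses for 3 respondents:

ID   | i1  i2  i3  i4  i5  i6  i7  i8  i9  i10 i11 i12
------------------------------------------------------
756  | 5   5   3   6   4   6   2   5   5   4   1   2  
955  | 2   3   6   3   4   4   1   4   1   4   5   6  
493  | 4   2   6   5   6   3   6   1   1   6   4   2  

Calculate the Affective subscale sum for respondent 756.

Respondent 756 raw: 5, 5, 3, 6, 4, 6, 2, 5, 5, 4, 1, 2.
Affective items: 1, 2, 4, 5, 6, 8, 12.
Reverse-coded (on a 1–6 scale, reversed = 7 − raw):
  item 1: 5
  item 2: 7 − 5 = 2
  item 4: 7 − 6 = 1
  item 5: 4
  item 6: 6
  item 8: 7 − 5 = 2
  item 12: 2
Sum = 5 + 2 + 1 + 4 + 6 + 2 + 2 = 22

22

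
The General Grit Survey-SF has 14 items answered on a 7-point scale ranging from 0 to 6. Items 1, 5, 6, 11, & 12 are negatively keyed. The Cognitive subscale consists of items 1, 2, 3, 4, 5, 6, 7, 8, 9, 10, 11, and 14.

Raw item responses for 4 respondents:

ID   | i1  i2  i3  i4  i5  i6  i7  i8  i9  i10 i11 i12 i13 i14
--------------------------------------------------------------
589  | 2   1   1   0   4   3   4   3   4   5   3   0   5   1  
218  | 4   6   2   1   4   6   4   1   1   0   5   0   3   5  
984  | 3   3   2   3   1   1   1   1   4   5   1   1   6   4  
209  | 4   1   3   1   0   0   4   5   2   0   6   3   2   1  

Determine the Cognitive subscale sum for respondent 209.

31

Respondent 209 raw: 4, 1, 3, 1, 0, 0, 4, 5, 2, 0, 6, 3, 2, 1.
Cognitive items: 1, 2, 3, 4, 5, 6, 7, 8, 9, 10, 11, 14.
Reverse-coded (reverse-coded value = 6 − response):
  item 1: 6 − 4 = 2
  item 2: 1
  item 3: 3
  item 4: 1
  item 5: 6 − 0 = 6
  item 6: 6 − 0 = 6
  item 7: 4
  item 8: 5
  item 9: 2
  item 10: 0
  item 11: 6 − 6 = 0
  item 14: 1
Sum = 2 + 1 + 3 + 1 + 6 + 6 + 4 + 5 + 2 + 0 + 0 + 1 = 31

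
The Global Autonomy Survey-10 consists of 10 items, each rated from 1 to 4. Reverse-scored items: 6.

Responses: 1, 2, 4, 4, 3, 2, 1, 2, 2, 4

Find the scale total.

Raw sum = 25. Reverse-scored items: 6; their raw sum = 2.
Each reversal replaces raw with 5 − raw, changing the total by 5 − 2·raw per item.
Total = 25 + 1·5 − 2·2 = 25 + 5 − 4 = 26

26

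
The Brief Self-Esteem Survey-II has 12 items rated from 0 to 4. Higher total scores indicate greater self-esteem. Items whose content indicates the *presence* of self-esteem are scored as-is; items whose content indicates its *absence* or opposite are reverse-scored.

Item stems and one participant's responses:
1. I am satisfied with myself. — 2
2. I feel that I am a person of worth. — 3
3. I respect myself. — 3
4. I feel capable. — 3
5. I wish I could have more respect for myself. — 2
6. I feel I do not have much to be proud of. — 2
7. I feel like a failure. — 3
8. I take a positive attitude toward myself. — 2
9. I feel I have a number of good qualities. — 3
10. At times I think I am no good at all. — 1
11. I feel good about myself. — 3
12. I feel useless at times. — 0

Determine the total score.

Items 5, 6, 7, 10, 12 describe the absence/opposite of self-esteem → reverse-score.
on a 0–4 scale, reversed = 4 − raw.
  item 1: 2
  item 2: 3
  item 3: 3
  item 4: 3
  item 5: 4 − 2 = 2
  item 6: 4 − 2 = 2
  item 7: 4 − 3 = 1
  item 8: 2
  item 9: 3
  item 10: 4 − 1 = 3
  item 11: 3
  item 12: 4 − 0 = 4
Total = 2 + 3 + 3 + 3 + 2 + 2 + 1 + 2 + 3 + 3 + 3 + 4 = 31

31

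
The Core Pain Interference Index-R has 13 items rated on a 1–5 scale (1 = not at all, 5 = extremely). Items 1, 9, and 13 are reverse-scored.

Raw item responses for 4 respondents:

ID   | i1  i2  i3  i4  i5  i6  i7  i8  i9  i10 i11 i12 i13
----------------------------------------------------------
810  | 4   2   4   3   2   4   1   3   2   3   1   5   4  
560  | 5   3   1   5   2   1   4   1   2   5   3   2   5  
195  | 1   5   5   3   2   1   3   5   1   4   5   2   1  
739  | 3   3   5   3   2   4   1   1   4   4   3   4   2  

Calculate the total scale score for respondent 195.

Respondent 195 raw: 1, 5, 5, 3, 2, 1, 3, 5, 1, 4, 5, 2, 1.
Reverse-coded (reversed = (1+5) − raw = 6 − raw):
  item 1: 6 − 1 = 5
  item 2: 5
  item 3: 5
  item 4: 3
  item 5: 2
  item 6: 1
  item 7: 3
  item 8: 5
  item 9: 6 − 1 = 5
  item 10: 4
  item 11: 5
  item 12: 2
  item 13: 6 − 1 = 5
Sum = 5 + 5 + 5 + 3 + 2 + 1 + 3 + 5 + 5 + 4 + 5 + 2 + 5 = 50

50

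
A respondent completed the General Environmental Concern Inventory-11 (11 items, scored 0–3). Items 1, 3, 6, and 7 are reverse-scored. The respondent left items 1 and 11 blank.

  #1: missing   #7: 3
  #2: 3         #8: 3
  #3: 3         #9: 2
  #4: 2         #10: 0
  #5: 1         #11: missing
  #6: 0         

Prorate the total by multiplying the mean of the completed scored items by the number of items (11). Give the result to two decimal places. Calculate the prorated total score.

17.11

Reverse-coded (reverse-coded value = 3 − response):
  item 3: 3 − 3 = 0
  item 6: 3 − 0 = 3
  item 7: 3 − 3 = 0
Completed scored items (9 of 11): 3, 0, 2, 1, 3, 0, 3, 2, 0; sum = 14.
Person mean = 14 / 9 ≈ 1.5556
Prorated total = (14 / 9) × 11 = 17.11 (to 2 dp)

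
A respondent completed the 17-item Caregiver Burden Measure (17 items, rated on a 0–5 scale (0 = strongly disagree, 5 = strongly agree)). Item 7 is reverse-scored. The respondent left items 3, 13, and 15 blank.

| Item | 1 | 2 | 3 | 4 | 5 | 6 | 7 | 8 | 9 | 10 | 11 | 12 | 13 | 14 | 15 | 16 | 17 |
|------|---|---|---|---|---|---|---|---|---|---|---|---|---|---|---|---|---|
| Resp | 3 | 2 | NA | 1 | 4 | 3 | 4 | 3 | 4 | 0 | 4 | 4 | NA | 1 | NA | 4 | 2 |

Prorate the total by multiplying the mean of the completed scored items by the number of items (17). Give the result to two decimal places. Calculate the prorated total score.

Reverse-coded (reverse-coded value = 5 − response):
  item 7: 5 − 4 = 1
Completed scored items (14 of 17): 3, 2, 1, 4, 3, 1, 3, 4, 0, 4, 4, 1, 4, 2; sum = 36.
Person mean = 36 / 14 ≈ 2.5714
Prorated total = (36 / 14) × 17 = 43.71 (to 2 dp)

43.71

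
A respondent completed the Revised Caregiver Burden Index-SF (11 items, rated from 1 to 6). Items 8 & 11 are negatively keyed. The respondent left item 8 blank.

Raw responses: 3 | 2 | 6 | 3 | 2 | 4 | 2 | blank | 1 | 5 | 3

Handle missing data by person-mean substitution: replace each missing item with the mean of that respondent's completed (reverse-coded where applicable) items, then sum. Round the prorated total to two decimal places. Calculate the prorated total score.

35.20

Reverse-coded (reverse-coded value = 7 − response):
  item 11: 7 − 3 = 4
Completed scored items (10 of 11): 3, 2, 6, 3, 2, 4, 2, 1, 5, 4; sum = 32.
Person mean = 32 / 10 ≈ 3.2000
Prorated total = (32 / 10) × 11 = 35.20 (to 2 dp)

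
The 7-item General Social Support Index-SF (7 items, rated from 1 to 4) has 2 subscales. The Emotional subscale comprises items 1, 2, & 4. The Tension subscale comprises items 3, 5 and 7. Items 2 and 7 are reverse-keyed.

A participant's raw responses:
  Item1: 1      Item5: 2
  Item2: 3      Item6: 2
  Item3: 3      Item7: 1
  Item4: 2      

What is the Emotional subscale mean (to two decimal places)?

1.67

Emotional items: 1, 2, 4.
Of these, item 2 is reverse-keyed; reversed = (1+4) − raw = 5 − raw.
  item 1: 1
  item 2: 5 − 3 = 2
  item 4: 2
Sum = 1 + 2 + 2 = 5
Mean = 5 / 3 = 1.67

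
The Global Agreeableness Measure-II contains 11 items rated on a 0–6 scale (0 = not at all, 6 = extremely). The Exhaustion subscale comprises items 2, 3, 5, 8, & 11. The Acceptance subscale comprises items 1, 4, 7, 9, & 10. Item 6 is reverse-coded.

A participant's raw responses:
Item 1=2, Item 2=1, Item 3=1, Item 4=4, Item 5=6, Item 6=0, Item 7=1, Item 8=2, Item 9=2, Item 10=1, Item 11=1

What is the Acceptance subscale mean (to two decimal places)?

Acceptance items: 1, 4, 7, 9, 10.
  item 1: 2
  item 4: 4
  item 7: 1
  item 9: 2
  item 10: 1
Sum = 2 + 4 + 1 + 2 + 1 = 10
Mean = 10 / 5 = 2.00

2.00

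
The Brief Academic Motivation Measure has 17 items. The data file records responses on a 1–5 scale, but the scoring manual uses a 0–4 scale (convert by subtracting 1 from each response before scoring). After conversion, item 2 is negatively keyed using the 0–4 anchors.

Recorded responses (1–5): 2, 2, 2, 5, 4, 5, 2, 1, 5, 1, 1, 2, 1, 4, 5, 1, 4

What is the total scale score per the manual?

32

Convert to 0–4: 1, 1, 1, 4, 3, 4, 1, 0, 4, 0, 0, 1, 0, 3, 4, 0, 3
Reverse-coded (reversed = (0+4) − raw = 4 − raw):
  item 2: 4 − 1 = 3
Scored: 1, 3, 1, 4, 3, 4, 1, 0, 4, 0, 0, 1, 0, 3, 4, 0, 3
Total = 32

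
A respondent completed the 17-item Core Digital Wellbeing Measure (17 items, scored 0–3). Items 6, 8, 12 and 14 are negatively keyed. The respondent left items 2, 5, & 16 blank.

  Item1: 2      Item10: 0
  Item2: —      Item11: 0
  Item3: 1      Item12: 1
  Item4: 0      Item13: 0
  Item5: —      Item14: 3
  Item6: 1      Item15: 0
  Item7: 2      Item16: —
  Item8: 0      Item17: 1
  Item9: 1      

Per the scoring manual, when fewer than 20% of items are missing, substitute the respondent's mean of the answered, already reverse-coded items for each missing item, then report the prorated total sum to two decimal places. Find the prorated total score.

17.00

Reverse-coded (on a 0–3 scale, reversed = 3 − raw):
  item 6: 3 − 1 = 2
  item 8: 3 − 0 = 3
  item 12: 3 − 1 = 2
  item 14: 3 − 3 = 0
Completed scored items (14 of 17): 2, 1, 0, 2, 2, 3, 1, 0, 0, 2, 0, 0, 0, 1; sum = 14.
Person mean = 14 / 14 ≈ 1.0000
Prorated total = (14 / 14) × 17 = 17.00 (to 2 dp)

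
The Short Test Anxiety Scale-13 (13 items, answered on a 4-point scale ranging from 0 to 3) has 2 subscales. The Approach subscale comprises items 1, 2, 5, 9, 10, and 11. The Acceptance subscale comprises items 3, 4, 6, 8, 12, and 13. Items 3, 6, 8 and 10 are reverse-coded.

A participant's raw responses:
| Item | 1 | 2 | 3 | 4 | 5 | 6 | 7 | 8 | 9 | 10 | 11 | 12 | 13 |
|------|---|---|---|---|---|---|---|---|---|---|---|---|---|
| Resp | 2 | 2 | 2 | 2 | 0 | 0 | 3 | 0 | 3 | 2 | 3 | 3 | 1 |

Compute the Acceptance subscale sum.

13

Acceptance items: 3, 4, 6, 8, 12, 13.
Of these, items 3, 6, and 8 are reverse-coded; reversed = (0+3) − raw = 3 − raw.
  item 3: 3 − 2 = 1
  item 4: 2
  item 6: 3 − 0 = 3
  item 8: 3 − 0 = 3
  item 12: 3
  item 13: 1
Sum = 1 + 2 + 3 + 3 + 3 + 1 = 13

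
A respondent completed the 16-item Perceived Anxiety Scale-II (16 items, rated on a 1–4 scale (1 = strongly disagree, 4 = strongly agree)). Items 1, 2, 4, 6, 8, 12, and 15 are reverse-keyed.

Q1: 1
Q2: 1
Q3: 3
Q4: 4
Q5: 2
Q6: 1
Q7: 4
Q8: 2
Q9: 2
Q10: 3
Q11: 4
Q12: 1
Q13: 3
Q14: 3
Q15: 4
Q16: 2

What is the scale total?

47

Reversing items 1, 2, 4, 6, 8, 12 and 15 with 5 − raw:
Total = (5−1) + (5−1) + 3 + (5−4) + 2 + (5−1) + 4 + (5−2) + 2 + 3 + 4 + (5−1) + 3 + 3 + (5−4) + 2
      = 4 + 4 + 3 + 1 + 2 + 4 + 4 + 3 + 2 + 3 + 4 + 4 + 3 + 3 + 1 + 2 = 47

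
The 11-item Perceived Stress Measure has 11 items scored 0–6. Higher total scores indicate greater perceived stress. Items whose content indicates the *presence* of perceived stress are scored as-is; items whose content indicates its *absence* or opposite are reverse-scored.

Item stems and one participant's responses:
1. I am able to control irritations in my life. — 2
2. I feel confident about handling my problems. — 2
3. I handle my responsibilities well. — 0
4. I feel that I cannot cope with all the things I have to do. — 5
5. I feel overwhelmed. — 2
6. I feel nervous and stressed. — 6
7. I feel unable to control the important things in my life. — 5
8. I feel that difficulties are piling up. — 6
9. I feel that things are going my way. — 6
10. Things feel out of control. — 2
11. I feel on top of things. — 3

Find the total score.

Items 1, 2, 3, 9, 11 describe the absence/opposite of perceived stress → reverse-score.
reversed = (0+6) − raw = 6 − raw.
  item 1: 6 − 2 = 4
  item 2: 6 − 2 = 4
  item 3: 6 − 0 = 6
  item 4: 5
  item 5: 2
  item 6: 6
  item 7: 5
  item 8: 6
  item 9: 6 − 6 = 0
  item 10: 2
  item 11: 6 − 3 = 3
Total = 4 + 4 + 6 + 5 + 2 + 6 + 5 + 6 + 0 + 2 + 3 = 43

43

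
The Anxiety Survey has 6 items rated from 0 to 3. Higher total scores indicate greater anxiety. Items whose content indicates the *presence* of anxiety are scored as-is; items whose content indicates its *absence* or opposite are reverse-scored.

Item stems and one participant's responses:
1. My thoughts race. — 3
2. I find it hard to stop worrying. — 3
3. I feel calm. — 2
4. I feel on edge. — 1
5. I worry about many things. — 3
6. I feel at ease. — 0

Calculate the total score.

Items 3, 6 describe the absence/opposite of anxiety → reverse-score.
reverse-coded value = 3 − response.
  item 1: 3
  item 2: 3
  item 3: 3 − 2 = 1
  item 4: 1
  item 5: 3
  item 6: 3 − 0 = 3
Total = 3 + 3 + 1 + 1 + 3 + 3 = 14

14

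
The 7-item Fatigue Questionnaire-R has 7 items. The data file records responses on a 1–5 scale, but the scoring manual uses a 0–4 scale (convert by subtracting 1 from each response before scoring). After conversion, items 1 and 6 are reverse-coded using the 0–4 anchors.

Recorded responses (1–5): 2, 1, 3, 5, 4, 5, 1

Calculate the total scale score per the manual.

Convert to 0–4: 1, 0, 2, 4, 3, 4, 0
Reverse-coded (on a 0–4 scale, reversed = 4 − raw):
  item 1: 4 − 1 = 3
  item 6: 4 − 4 = 0
Scored: 3, 0, 2, 4, 3, 0, 0
Total = 12

12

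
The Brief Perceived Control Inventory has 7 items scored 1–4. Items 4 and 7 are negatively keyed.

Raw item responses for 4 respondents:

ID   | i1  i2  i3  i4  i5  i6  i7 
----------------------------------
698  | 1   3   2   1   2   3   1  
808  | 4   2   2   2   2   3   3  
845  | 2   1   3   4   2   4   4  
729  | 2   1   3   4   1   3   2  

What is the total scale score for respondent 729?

14

Respondent 729 raw: 2, 1, 3, 4, 1, 3, 2.
Reverse-coded (reverse-coded value = 5 − response):
  item 1: 2
  item 2: 1
  item 3: 3
  item 4: 5 − 4 = 1
  item 5: 1
  item 6: 3
  item 7: 5 − 2 = 3
Sum = 2 + 1 + 3 + 1 + 1 + 3 + 3 = 14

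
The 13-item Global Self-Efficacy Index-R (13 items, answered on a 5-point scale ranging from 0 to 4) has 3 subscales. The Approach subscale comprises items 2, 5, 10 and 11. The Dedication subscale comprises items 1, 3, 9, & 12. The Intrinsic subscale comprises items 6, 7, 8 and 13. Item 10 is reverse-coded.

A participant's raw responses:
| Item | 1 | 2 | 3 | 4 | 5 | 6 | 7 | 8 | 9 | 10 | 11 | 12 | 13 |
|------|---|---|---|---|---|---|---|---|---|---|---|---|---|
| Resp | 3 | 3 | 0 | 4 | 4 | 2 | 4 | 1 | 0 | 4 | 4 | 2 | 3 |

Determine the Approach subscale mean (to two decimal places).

2.75

Approach items: 2, 5, 10, 11.
Of these, item 10 is reverse-coded; on a 0–4 scale, reversed = 4 − raw.
  item 2: 3
  item 5: 4
  item 10: 4 − 4 = 0
  item 11: 4
Sum = 3 + 4 + 0 + 4 = 11
Mean = 11 / 4 = 2.75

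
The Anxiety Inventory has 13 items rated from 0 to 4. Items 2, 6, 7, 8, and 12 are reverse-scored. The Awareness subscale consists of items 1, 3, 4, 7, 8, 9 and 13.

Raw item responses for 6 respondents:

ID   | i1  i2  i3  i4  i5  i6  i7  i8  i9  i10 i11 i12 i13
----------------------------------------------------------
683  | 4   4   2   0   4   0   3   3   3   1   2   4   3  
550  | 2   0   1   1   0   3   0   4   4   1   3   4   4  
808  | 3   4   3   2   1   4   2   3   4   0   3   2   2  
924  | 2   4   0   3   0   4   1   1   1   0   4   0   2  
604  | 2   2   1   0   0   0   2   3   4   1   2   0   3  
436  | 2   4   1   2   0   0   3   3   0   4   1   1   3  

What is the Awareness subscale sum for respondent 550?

16

Respondent 550 raw: 2, 0, 1, 1, 0, 3, 0, 4, 4, 1, 3, 4, 4.
Awareness items: 1, 3, 4, 7, 8, 9, 13.
Reverse-coded (reversed = (0+4) − raw = 4 − raw):
  item 1: 2
  item 3: 1
  item 4: 1
  item 7: 4 − 0 = 4
  item 8: 4 − 4 = 0
  item 9: 4
  item 13: 4
Sum = 2 + 1 + 1 + 4 + 0 + 4 + 4 = 16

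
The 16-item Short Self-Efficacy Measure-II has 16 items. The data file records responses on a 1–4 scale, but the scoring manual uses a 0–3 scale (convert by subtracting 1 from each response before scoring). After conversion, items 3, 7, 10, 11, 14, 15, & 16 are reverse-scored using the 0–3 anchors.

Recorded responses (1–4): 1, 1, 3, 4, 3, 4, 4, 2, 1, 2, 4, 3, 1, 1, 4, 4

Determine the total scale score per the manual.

Convert to 0–3: 0, 0, 2, 3, 2, 3, 3, 1, 0, 1, 3, 2, 0, 0, 3, 3
Reverse-coded (reverse-coded value = 3 − response):
  item 3: 3 − 2 = 1
  item 7: 3 − 3 = 0
  item 10: 3 − 1 = 2
  item 11: 3 − 3 = 0
  item 14: 3 − 0 = 3
  item 15: 3 − 3 = 0
  item 16: 3 − 3 = 0
Scored: 0, 0, 1, 3, 2, 3, 0, 1, 0, 2, 0, 2, 0, 3, 0, 0
Total = 17

17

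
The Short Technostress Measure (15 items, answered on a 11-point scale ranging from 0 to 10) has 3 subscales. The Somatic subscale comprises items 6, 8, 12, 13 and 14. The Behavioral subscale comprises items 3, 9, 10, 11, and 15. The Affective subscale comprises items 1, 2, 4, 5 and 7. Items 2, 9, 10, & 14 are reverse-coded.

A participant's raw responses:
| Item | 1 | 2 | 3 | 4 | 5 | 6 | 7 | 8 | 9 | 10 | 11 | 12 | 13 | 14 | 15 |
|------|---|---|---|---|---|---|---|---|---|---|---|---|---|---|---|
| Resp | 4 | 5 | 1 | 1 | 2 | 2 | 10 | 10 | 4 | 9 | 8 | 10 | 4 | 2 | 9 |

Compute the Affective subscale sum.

22

Affective items: 1, 2, 4, 5, 7.
Of these, item 2 is reverse-coded; reversed = (0+10) − raw = 10 − raw.
  item 1: 4
  item 2: 10 − 5 = 5
  item 4: 1
  item 5: 2
  item 7: 10
Sum = 4 + 5 + 1 + 2 + 10 = 22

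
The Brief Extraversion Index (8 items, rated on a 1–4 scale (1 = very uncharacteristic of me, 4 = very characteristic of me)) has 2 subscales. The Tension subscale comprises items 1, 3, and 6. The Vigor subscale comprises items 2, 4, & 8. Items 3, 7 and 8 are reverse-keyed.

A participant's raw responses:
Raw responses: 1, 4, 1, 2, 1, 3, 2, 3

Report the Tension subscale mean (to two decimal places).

2.67

Tension items: 1, 3, 6.
Of these, item 3 is reverse-keyed; reversed = (1+4) − raw = 5 − raw.
  item 1: 1
  item 3: 5 − 1 = 4
  item 6: 3
Sum = 1 + 4 + 3 = 8
Mean = 8 / 3 = 2.67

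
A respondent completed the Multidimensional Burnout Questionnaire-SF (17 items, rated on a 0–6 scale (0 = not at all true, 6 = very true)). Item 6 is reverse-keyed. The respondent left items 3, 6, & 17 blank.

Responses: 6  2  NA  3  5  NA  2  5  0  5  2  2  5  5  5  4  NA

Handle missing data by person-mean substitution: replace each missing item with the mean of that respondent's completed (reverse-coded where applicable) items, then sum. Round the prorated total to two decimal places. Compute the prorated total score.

Reverse-coded (reverse-coded value = 6 − response):
Completed scored items (14 of 17): 6, 2, 3, 5, 2, 5, 0, 5, 2, 2, 5, 5, 5, 4; sum = 51.
Person mean = 51 / 14 ≈ 3.6429
Prorated total = (51 / 14) × 17 = 61.93 (to 2 dp)

61.93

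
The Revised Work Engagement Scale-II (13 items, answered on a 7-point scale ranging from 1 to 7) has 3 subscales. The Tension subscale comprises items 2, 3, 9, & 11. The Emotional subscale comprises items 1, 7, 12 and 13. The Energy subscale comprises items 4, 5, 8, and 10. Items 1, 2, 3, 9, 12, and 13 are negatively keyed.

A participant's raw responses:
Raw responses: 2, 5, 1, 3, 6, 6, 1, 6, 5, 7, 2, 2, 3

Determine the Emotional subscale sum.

Emotional items: 1, 7, 12, 13.
Of these, items 1, 12 and 13 are negatively keyed; reverse-coded value = 8 − response.
  item 1: 8 − 2 = 6
  item 7: 1
  item 12: 8 − 2 = 6
  item 13: 8 − 3 = 5
Sum = 6 + 1 + 6 + 5 = 18

18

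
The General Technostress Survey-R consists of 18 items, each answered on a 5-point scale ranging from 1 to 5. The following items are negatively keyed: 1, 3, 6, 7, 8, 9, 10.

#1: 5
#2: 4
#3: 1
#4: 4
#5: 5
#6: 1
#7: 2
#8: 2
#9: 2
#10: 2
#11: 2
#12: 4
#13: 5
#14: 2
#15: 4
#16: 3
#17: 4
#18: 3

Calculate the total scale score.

67

Reverse-coded items (reverse-coded value = 6 − response):
  item 1: 6 − 5 = 1
  item 3: 6 − 1 = 5
  item 6: 6 − 1 = 5
  item 7: 6 − 2 = 4
  item 8: 6 − 2 = 4
  item 9: 6 − 2 = 4
  item 10: 6 − 2 = 4
Scored responses: 1, 4, 5, 4, 5, 5, 4, 4, 4, 4, 2, 4, 5, 2, 4, 3, 4, 3
Total = 1 + 4 + 5 + 4 + 5 + 5 + 4 + 4 + 4 + 4 + 2 + 4 + 5 + 2 + 4 + 3 + 4 + 3 = 67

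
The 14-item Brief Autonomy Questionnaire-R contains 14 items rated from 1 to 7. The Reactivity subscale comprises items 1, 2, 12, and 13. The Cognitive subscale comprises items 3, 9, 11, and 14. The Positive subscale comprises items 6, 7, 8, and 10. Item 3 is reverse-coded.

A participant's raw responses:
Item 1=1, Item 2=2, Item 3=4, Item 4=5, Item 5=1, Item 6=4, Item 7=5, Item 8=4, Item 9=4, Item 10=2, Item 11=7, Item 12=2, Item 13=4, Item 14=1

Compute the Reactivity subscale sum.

Reactivity items: 1, 2, 12, 13.
  item 1: 1
  item 2: 2
  item 12: 2
  item 13: 4
Sum = 1 + 2 + 2 + 4 = 9

9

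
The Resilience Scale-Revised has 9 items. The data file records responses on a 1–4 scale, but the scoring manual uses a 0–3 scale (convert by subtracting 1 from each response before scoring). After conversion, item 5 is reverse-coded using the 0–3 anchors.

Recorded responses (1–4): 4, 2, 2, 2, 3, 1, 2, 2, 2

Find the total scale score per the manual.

Convert to 0–3: 3, 1, 1, 1, 2, 0, 1, 1, 1
Reverse-coded (on a 0–3 scale, reversed = 3 − raw):
  item 5: 3 − 2 = 1
Scored: 3, 1, 1, 1, 1, 0, 1, 1, 1
Total = 10

10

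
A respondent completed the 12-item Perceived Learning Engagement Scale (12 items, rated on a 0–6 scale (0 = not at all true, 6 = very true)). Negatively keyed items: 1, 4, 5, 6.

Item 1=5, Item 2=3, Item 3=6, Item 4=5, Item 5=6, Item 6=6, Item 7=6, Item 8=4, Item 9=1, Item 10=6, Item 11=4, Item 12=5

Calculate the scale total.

37

Raw sum = 57. Negatively keyed items: 1, 4, 5, 6; their raw sum = 22.
Each reversal replaces raw with 6 − raw, changing the total by 6 − 2·raw per item.
Total = 57 + 4·6 − 2·22 = 57 + 24 − 44 = 37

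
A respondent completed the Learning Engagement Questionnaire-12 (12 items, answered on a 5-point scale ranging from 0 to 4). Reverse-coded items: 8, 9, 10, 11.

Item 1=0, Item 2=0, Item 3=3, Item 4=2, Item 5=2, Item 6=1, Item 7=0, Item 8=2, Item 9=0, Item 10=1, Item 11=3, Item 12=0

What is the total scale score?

18

Apply reverse scoring (reversed = (0+4) − raw = 4 − raw):
  item 8: 4 − 2 = 2
  item 9: 4 − 0 = 4
  item 10: 4 − 1 = 3
  item 11: 4 − 3 = 1
Scored items: 0, 0, 3, 2, 2, 1, 0, 2, 4, 3, 1, 0
Total = 0 + 0 + 3 + 2 + 2 + 1 + 0 + 2 + 4 + 3 + 1 + 0 = 18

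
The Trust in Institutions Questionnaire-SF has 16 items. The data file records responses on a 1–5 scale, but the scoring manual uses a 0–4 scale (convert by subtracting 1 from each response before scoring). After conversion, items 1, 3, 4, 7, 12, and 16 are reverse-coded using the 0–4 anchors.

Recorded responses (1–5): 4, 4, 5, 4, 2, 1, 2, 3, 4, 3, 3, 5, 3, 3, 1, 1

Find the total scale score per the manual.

26

Convert to 0–4: 3, 3, 4, 3, 1, 0, 1, 2, 3, 2, 2, 4, 2, 2, 0, 0
Reverse-coded (on a 0–4 scale, reversed = 4 − raw):
  item 1: 4 − 3 = 1
  item 3: 4 − 4 = 0
  item 4: 4 − 3 = 1
  item 7: 4 − 1 = 3
  item 12: 4 − 4 = 0
  item 16: 4 − 0 = 4
Scored: 1, 3, 0, 1, 1, 0, 3, 2, 3, 2, 2, 0, 2, 2, 0, 4
Total = 26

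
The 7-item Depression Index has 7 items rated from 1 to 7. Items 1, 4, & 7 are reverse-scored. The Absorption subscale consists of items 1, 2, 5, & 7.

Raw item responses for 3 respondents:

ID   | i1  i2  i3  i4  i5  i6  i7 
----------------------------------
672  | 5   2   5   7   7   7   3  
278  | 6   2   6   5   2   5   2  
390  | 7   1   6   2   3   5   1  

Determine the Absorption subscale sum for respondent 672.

17

Respondent 672 raw: 5, 2, 5, 7, 7, 7, 3.
Absorption items: 1, 2, 5, 7.
Reverse-coded (on a 1–7 scale, reversed = 8 − raw):
  item 1: 8 − 5 = 3
  item 2: 2
  item 5: 7
  item 7: 8 − 3 = 5
Sum = 3 + 2 + 7 + 5 = 17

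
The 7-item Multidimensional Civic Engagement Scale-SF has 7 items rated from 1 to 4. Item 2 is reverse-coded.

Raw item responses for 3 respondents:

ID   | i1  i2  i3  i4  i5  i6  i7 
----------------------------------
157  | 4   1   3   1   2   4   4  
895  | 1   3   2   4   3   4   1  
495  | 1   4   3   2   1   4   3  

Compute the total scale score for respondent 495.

15

Respondent 495 raw: 1, 4, 3, 2, 1, 4, 3.
Reverse-coded (on a 1–4 scale, reversed = 5 − raw):
  item 1: 1
  item 2: 5 − 4 = 1
  item 3: 3
  item 4: 2
  item 5: 1
  item 6: 4
  item 7: 3
Sum = 1 + 1 + 3 + 2 + 1 + 4 + 3 = 15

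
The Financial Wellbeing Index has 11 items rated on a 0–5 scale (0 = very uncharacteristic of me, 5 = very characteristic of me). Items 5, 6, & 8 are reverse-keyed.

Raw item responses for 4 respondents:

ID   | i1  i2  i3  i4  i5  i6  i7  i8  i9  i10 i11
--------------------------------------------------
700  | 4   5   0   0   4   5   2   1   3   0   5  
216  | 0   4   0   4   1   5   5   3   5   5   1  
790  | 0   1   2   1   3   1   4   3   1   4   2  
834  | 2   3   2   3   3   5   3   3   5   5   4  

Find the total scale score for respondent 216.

Respondent 216 raw: 0, 4, 0, 4, 1, 5, 5, 3, 5, 5, 1.
Reverse-coded (reverse-coded value = 5 − response):
  item 1: 0
  item 2: 4
  item 3: 0
  item 4: 4
  item 5: 5 − 1 = 4
  item 6: 5 − 5 = 0
  item 7: 5
  item 8: 5 − 3 = 2
  item 9: 5
  item 10: 5
  item 11: 1
Sum = 0 + 4 + 0 + 4 + 4 + 0 + 5 + 2 + 5 + 5 + 1 = 30

30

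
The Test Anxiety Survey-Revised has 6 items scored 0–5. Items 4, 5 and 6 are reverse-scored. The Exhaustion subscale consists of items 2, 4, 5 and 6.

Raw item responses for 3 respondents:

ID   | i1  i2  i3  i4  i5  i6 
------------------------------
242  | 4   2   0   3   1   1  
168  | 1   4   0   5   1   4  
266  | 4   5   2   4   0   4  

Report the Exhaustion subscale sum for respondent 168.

9

Respondent 168 raw: 1, 4, 0, 5, 1, 4.
Exhaustion items: 2, 4, 5, 6.
Reverse-coded (on a 0–5 scale, reversed = 5 − raw):
  item 2: 4
  item 4: 5 − 5 = 0
  item 5: 5 − 1 = 4
  item 6: 5 − 4 = 1
Sum = 4 + 0 + 4 + 1 = 9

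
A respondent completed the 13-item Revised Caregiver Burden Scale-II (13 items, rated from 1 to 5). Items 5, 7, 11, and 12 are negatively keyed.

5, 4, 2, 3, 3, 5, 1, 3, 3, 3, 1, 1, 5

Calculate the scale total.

51

Raw sum = 39. Negatively keyed items: 5, 7, 11, 12; their raw sum = 6.
Each reversal replaces raw with 6 − raw, changing the total by 6 − 2·raw per item.
Total = 39 + 4·6 − 2·6 = 39 + 24 − 12 = 51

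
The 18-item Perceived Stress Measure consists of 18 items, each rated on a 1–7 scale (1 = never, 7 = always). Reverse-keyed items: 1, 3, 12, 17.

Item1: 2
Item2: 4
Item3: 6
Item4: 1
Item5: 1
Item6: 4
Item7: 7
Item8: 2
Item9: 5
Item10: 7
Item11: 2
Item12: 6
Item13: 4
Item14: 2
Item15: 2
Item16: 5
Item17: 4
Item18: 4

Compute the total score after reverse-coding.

Apply reverse scoring (on a 1–7 scale, reversed = 8 − raw):
  item 1: 8 − 2 = 6
  item 3: 8 − 6 = 2
  item 12: 8 − 6 = 2
  item 17: 8 − 4 = 4
Scored items: 6, 4, 2, 1, 1, 4, 7, 2, 5, 7, 2, 2, 4, 2, 2, 5, 4, 4
Total = 6 + 4 + 2 + 1 + 1 + 4 + 7 + 2 + 5 + 7 + 2 + 2 + 4 + 2 + 2 + 5 + 4 + 4 = 64

64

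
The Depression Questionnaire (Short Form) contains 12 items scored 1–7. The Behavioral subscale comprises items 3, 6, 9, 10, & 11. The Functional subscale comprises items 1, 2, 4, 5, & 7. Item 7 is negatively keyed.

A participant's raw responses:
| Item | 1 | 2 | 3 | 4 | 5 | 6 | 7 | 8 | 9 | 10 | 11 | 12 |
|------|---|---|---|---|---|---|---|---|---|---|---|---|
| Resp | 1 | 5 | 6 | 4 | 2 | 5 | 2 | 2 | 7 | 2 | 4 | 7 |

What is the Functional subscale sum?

Functional items: 1, 2, 4, 5, 7.
Of these, item 7 is negatively keyed; reverse-coded value = 8 − response.
  item 1: 1
  item 2: 5
  item 4: 4
  item 5: 2
  item 7: 8 − 2 = 6
Sum = 1 + 5 + 4 + 2 + 6 = 18

18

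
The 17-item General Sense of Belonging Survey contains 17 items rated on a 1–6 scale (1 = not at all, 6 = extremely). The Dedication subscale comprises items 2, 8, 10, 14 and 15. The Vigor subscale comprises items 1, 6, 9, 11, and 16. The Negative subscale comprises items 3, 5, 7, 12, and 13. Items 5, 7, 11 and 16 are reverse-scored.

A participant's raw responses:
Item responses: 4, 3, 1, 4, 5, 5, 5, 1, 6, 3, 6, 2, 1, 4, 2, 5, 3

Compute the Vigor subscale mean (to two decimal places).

3.60

Vigor items: 1, 6, 9, 11, 16.
Of these, items 11 and 16 are reverse-scored; on a 1–6 scale, reversed = 7 − raw.
  item 1: 4
  item 6: 5
  item 9: 6
  item 11: 7 − 6 = 1
  item 16: 7 − 5 = 2
Sum = 4 + 5 + 6 + 1 + 2 = 18
Mean = 18 / 5 = 3.60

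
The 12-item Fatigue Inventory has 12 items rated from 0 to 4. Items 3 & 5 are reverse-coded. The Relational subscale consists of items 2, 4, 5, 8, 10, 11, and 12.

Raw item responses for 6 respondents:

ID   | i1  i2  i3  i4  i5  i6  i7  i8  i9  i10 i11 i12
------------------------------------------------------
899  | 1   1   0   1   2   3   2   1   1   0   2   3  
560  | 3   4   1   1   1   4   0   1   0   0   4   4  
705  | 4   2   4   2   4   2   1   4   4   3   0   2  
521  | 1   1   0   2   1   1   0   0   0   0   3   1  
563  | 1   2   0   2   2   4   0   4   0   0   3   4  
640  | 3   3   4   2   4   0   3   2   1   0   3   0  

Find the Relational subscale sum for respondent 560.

17

Respondent 560 raw: 3, 4, 1, 1, 1, 4, 0, 1, 0, 0, 4, 4.
Relational items: 2, 4, 5, 8, 10, 11, 12.
Reverse-coded (reverse-coded value = 4 − response):
  item 2: 4
  item 4: 1
  item 5: 4 − 1 = 3
  item 8: 1
  item 10: 0
  item 11: 4
  item 12: 4
Sum = 4 + 1 + 3 + 1 + 0 + 4 + 4 = 17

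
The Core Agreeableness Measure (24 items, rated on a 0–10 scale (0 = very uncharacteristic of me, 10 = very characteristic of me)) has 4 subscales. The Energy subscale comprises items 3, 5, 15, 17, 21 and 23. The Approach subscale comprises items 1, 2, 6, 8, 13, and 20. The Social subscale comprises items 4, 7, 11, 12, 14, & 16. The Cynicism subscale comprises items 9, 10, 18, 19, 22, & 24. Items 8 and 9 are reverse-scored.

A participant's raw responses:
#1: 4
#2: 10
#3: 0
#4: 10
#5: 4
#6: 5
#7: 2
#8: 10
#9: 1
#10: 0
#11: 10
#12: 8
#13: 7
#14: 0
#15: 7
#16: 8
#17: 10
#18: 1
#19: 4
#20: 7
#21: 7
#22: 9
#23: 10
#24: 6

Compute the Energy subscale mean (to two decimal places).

6.33

Energy items: 3, 5, 15, 17, 21, 23.
  item 3: 0
  item 5: 4
  item 15: 7
  item 17: 10
  item 21: 7
  item 23: 10
Sum = 0 + 4 + 7 + 10 + 7 + 10 = 38
Mean = 38 / 6 = 6.33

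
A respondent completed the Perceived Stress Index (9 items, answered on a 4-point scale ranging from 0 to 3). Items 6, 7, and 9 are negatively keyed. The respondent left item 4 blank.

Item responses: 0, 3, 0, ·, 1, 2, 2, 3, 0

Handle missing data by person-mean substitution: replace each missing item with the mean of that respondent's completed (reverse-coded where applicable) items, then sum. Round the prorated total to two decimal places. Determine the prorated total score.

13.50

Reverse-coded (reversed = (0+3) − raw = 3 − raw):
  item 6: 3 − 2 = 1
  item 7: 3 − 2 = 1
  item 9: 3 − 0 = 3
Completed scored items (8 of 9): 0, 3, 0, 1, 1, 1, 3, 3; sum = 12.
Person mean = 12 / 8 ≈ 1.5000
Prorated total = (12 / 8) × 9 = 13.50 (to 2 dp)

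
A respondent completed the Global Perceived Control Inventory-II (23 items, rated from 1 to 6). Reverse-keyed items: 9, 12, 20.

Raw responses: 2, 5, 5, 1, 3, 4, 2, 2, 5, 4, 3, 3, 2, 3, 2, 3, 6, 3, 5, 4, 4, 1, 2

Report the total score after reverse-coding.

71

Reverse-coded items (reversed = (1+6) − raw = 7 − raw):
  item 9: 7 − 5 = 2
  item 12: 7 − 3 = 4
  item 20: 7 − 4 = 3
Scored responses: 2, 5, 5, 1, 3, 4, 2, 2, 2, 4, 3, 4, 2, 3, 2, 3, 6, 3, 5, 3, 4, 1, 2
Total = 2 + 5 + 5 + 1 + 3 + 4 + 2 + 2 + 2 + 4 + 3 + 4 + 2 + 3 + 2 + 3 + 6 + 3 + 5 + 3 + 4 + 1 + 2 = 71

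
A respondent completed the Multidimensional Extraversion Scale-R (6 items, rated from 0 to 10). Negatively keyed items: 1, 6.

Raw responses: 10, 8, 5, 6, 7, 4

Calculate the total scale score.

32

Reversing items 1 & 6 with 10 − raw:
Total = (10−10) + 8 + 5 + 6 + 7 + (10−4)
      = 0 + 8 + 5 + 6 + 7 + 6 = 32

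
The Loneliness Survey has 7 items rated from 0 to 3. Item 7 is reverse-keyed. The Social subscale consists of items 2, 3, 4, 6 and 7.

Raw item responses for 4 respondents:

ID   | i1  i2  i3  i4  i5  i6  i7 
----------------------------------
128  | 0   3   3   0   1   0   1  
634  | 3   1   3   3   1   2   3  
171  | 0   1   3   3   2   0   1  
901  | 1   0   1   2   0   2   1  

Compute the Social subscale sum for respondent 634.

9

Respondent 634 raw: 3, 1, 3, 3, 1, 2, 3.
Social items: 2, 3, 4, 6, 7.
Reverse-coded (reversed = (0+3) − raw = 3 − raw):
  item 2: 1
  item 3: 3
  item 4: 3
  item 6: 2
  item 7: 3 − 3 = 0
Sum = 1 + 3 + 3 + 2 + 0 = 9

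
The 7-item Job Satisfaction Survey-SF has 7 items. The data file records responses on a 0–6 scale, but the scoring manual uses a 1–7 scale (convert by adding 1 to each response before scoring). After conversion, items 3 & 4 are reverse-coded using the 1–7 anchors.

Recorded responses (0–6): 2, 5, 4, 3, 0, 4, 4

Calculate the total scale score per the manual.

27

Convert to 1–7: 3, 6, 5, 4, 1, 5, 5
Reverse-coded (reverse-coded value = 8 − response):
  item 3: 8 − 5 = 3
  item 4: 8 − 4 = 4
Scored: 3, 6, 3, 4, 1, 5, 5
Total = 27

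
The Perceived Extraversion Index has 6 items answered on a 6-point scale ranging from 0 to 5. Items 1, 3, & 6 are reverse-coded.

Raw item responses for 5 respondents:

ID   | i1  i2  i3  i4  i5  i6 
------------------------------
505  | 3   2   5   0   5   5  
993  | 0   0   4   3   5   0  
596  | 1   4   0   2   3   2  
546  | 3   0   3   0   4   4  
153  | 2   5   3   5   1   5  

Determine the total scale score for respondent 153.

16

Respondent 153 raw: 2, 5, 3, 5, 1, 5.
Reverse-coded (on a 0–5 scale, reversed = 5 − raw):
  item 1: 5 − 2 = 3
  item 2: 5
  item 3: 5 − 3 = 2
  item 4: 5
  item 5: 1
  item 6: 5 − 5 = 0
Sum = 3 + 5 + 2 + 5 + 1 + 0 = 16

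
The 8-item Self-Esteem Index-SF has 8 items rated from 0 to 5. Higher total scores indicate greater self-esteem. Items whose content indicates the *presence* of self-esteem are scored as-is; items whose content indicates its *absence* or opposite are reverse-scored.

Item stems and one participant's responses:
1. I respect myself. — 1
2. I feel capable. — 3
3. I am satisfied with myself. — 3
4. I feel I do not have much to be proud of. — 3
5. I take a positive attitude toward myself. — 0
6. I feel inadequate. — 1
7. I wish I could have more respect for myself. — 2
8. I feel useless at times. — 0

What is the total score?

21

Items 4, 6, 7, 8 describe the absence/opposite of self-esteem → reverse-score.
on a 0–5 scale, reversed = 5 − raw.
  item 1: 1
  item 2: 3
  item 3: 3
  item 4: 5 − 3 = 2
  item 5: 0
  item 6: 5 − 1 = 4
  item 7: 5 − 2 = 3
  item 8: 5 − 0 = 5
Total = 1 + 3 + 3 + 2 + 0 + 4 + 3 + 5 = 21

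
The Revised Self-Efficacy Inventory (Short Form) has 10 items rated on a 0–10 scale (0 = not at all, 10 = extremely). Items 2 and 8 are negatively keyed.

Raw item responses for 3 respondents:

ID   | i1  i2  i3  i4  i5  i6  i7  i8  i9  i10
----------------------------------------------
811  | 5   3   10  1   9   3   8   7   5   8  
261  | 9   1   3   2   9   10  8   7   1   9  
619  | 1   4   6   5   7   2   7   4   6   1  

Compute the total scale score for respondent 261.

Respondent 261 raw: 9, 1, 3, 2, 9, 10, 8, 7, 1, 9.
Reverse-coded (on a 0–10 scale, reversed = 10 − raw):
  item 1: 9
  item 2: 10 − 1 = 9
  item 3: 3
  item 4: 2
  item 5: 9
  item 6: 10
  item 7: 8
  item 8: 10 − 7 = 3
  item 9: 1
  item 10: 9
Sum = 9 + 9 + 3 + 2 + 9 + 10 + 8 + 3 + 1 + 9 = 63

63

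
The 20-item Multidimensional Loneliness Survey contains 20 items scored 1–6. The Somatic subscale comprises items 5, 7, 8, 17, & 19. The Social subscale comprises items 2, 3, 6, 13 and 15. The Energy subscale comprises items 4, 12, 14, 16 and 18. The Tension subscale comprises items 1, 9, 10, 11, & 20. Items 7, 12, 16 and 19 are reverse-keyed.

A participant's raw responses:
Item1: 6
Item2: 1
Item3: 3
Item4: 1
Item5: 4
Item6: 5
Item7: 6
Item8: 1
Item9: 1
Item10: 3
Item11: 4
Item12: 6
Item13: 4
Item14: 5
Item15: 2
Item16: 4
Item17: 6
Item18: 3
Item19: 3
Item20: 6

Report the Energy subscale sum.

13

Energy items: 4, 12, 14, 16, 18.
Of these, items 12 and 16 are reverse-keyed; on a 1–6 scale, reversed = 7 − raw.
  item 4: 1
  item 12: 7 − 6 = 1
  item 14: 5
  item 16: 7 − 4 = 3
  item 18: 3
Sum = 1 + 1 + 5 + 3 + 3 = 13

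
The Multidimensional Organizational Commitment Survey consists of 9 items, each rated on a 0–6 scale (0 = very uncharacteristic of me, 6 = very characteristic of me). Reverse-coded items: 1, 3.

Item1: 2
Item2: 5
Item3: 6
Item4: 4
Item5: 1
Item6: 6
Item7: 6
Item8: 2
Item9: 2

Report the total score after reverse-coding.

Reversing items 1 and 3 with 6 − raw:
Total = (6−2) + 5 + (6−6) + 4 + 1 + 6 + 6 + 2 + 2
      = 4 + 5 + 0 + 4 + 1 + 6 + 6 + 2 + 2 = 30

30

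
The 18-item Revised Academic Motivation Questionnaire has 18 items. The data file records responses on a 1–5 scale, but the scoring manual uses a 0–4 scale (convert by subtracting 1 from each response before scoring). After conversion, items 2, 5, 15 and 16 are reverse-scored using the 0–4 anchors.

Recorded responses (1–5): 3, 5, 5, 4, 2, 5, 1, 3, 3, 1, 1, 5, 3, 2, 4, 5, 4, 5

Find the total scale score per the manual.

Convert to 0–4: 2, 4, 4, 3, 1, 4, 0, 2, 2, 0, 0, 4, 2, 1, 3, 4, 3, 4
Reverse-coded (reverse-coded value = 4 − response):
  item 2: 4 − 4 = 0
  item 5: 4 − 1 = 3
  item 15: 4 − 3 = 1
  item 16: 4 − 4 = 0
Scored: 2, 0, 4, 3, 3, 4, 0, 2, 2, 0, 0, 4, 2, 1, 1, 0, 3, 4
Total = 35

35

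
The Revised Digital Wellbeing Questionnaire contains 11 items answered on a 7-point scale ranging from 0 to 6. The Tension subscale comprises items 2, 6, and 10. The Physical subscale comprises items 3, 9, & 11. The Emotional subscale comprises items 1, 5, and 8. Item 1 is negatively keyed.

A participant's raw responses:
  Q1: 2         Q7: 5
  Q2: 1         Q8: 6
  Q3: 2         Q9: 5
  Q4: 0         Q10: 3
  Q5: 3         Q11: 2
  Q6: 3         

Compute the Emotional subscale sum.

Emotional items: 1, 5, 8.
Of these, item 1 is negatively keyed; reversed = (0+6) − raw = 6 − raw.
  item 1: 6 − 2 = 4
  item 5: 3
  item 8: 6
Sum = 4 + 3 + 6 = 13

13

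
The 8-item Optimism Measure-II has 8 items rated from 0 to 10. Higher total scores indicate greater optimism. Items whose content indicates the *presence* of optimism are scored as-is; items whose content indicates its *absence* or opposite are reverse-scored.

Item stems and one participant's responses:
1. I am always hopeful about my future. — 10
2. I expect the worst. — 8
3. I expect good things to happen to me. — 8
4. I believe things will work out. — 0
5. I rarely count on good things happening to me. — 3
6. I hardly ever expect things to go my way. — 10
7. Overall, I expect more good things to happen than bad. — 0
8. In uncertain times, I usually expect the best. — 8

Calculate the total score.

35

Items 2, 5, 6 describe the absence/opposite of optimism → reverse-score.
reverse-coded value = 10 − response.
  item 1: 10
  item 2: 10 − 8 = 2
  item 3: 8
  item 4: 0
  item 5: 10 − 3 = 7
  item 6: 10 − 10 = 0
  item 7: 0
  item 8: 8
Total = 10 + 2 + 8 + 0 + 7 + 0 + 0 + 8 = 35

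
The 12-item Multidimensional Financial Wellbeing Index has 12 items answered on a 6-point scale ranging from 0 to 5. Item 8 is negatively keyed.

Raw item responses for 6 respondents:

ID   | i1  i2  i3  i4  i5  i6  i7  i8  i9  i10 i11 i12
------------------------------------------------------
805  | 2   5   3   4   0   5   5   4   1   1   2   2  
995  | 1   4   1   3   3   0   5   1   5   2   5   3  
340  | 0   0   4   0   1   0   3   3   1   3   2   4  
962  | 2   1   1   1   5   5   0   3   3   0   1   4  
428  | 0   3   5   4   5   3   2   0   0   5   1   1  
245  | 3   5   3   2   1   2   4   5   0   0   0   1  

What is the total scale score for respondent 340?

Respondent 340 raw: 0, 0, 4, 0, 1, 0, 3, 3, 1, 3, 2, 4.
Reverse-coded (reverse-coded value = 5 − response):
  item 1: 0
  item 2: 0
  item 3: 4
  item 4: 0
  item 5: 1
  item 6: 0
  item 7: 3
  item 8: 5 − 3 = 2
  item 9: 1
  item 10: 3
  item 11: 2
  item 12: 4
Sum = 0 + 0 + 4 + 0 + 1 + 0 + 3 + 2 + 1 + 3 + 2 + 4 = 20

20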